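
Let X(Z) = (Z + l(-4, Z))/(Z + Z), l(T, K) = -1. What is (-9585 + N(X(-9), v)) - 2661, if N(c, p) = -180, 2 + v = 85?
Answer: -12426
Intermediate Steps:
v = 83 (v = -2 + 85 = 83)
X(Z) = (-1 + Z)/(2*Z) (X(Z) = (Z - 1)/(Z + Z) = (-1 + Z)/((2*Z)) = (-1 + Z)*(1/(2*Z)) = (-1 + Z)/(2*Z))
(-9585 + N(X(-9), v)) - 2661 = (-9585 - 180) - 2661 = -9765 - 2661 = -12426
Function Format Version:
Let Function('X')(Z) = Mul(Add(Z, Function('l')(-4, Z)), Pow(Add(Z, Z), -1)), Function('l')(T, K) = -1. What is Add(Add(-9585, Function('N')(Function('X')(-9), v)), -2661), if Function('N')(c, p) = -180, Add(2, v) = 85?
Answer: -12426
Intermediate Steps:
v = 83 (v = Add(-2, 85) = 83)
Function('X')(Z) = Mul(Rational(1, 2), Pow(Z, -1), Add(-1, Z)) (Function('X')(Z) = Mul(Add(Z, -1), Pow(Add(Z, Z), -1)) = Mul(Add(-1, Z), Pow(Mul(2, Z), -1)) = Mul(Add(-1, Z), Mul(Rational(1, 2), Pow(Z, -1))) = Mul(Rational(1, 2), Pow(Z, -1), Add(-1, Z)))
Add(Add(-9585, Function('N')(Function('X')(-9), v)), -2661) = Add(Add(-9585, -180), -2661) = Add(-9765, -2661) = -12426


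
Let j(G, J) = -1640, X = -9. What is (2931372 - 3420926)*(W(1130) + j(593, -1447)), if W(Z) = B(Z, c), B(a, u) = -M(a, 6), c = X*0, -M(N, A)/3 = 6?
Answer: 794056588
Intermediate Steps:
M(N, A) = -18 (M(N, A) = -3*6 = -18)
c = 0 (c = -9*0 = 0)
B(a, u) = 18 (B(a, u) = -1*(-18) = 18)
W(Z) = 18
(2931372 - 3420926)*(W(1130) + j(593, -1447)) = (2931372 - 3420926)*(18 - 1640) = -489554*(-1622) = 794056588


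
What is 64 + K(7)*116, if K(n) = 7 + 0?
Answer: 876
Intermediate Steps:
K(n) = 7
64 + K(7)*116 = 64 + 7*116 = 64 + 812 = 876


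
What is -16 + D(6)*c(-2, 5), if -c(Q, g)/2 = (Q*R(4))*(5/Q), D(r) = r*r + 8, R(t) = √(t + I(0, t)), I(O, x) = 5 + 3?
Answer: -16 - 880*√3 ≈ -1540.2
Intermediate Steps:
I(O, x) = 8
R(t) = √(8 + t) (R(t) = √(t + 8) = √(8 + t))
D(r) = 8 + r² (D(r) = r² + 8 = 8 + r²)
c(Q, g) = -20*√3 (c(Q, g) = -2*Q*√(8 + 4)*5/Q = -2*Q*√12*5/Q = -2*Q*(2*√3)*5/Q = -2*2*Q*√3*5/Q = -20*√3)
-16 + D(6)*c(-2, 5) = -16 + (8 + 6²)*(-20*√3) = -16 + (8 + 36)*(-20*√3) = -16 + 44*(-20*√3) = -16 - 880*√3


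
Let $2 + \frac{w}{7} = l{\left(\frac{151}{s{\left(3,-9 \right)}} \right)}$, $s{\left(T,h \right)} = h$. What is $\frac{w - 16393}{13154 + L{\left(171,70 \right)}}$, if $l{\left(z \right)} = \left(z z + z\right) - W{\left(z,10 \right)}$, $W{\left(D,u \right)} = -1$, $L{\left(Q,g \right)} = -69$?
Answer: $- \frac{1178306}{1059885} \approx -1.1117$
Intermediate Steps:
$l{\left(z \right)} = 1 + z + z^{2}$ ($l{\left(z \right)} = \left(z z + z\right) - -1 = \left(z^{2} + z\right) + 1 = \left(z + z^{2}\right) + 1 = 1 + z + z^{2}$)
$w = \frac{149527}{81}$ ($w = -14 + 7 \left(1 + \frac{151}{-9} + \left(\frac{151}{-9}\right)^{2}\right) = -14 + 7 \left(1 + 151 \left(- \frac{1}{9}\right) + \left(151 \left(- \frac{1}{9}\right)\right)^{2}\right) = -14 + 7 \left(1 - \frac{151}{9} + \left(- \frac{151}{9}\right)^{2}\right) = -14 + 7 \left(1 - \frac{151}{9} + \frac{22801}{81}\right) = -14 + 7 \cdot \frac{21523}{81} = -14 + \frac{150661}{81} = \frac{149527}{81} \approx 1846.0$)
$\frac{w - 16393}{13154 + L{\left(171,70 \right)}} = \frac{\frac{149527}{81} - 16393}{13154 - 69} = - \frac{1178306}{81 \cdot 13085} = \left(- \frac{1178306}{81}\right) \frac{1}{13085} = - \frac{1178306}{1059885}$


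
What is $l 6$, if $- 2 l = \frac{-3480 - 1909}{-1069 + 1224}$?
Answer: $\frac{16167}{155} \approx 104.3$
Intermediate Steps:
$l = \frac{5389}{310}$ ($l = - \frac{\left(-3480 - 1909\right) \frac{1}{-1069 + 1224}}{2} = - \frac{\left(-5389\right) \frac{1}{155}}{2} = \left(- \frac{1}{2}\right) \left(- \frac{5389}{155}\right) = \frac{5389}{310} \approx 17.384$)
$l 6 = \frac{5389}{310} \cdot 6 = \frac{16167}{155}$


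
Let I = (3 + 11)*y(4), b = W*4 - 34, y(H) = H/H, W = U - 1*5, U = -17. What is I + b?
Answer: -108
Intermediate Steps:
W = -22 (W = -17 - 1*5 = -17 - 5 = -22)
y(H) = 1
b = -122 (b = -22*4 - 34 = -88 - 34 = -122)
I = 14 (I = (3 + 11)*1 = 14*1 = 14)
I + b = 14 - 122 = -108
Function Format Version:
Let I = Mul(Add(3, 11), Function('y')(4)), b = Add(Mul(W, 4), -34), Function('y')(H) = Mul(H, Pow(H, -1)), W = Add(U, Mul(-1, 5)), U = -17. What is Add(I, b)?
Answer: -108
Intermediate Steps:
W = -22 (W = Add(-17, Mul(-1, 5)) = Add(-17, -5) = -22)
Function('y')(H) = 1
b = -122 (b = Add(Mul(-22, 4), -34) = Add(-88, -34) = -122)
I = 14 (I = Mul(Add(3, 11), 1) = Mul(14, 1) = 14)
Add(I, b) = Add(14, -122) = -108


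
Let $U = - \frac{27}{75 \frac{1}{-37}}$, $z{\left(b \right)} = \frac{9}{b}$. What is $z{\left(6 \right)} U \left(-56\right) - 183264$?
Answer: $- \frac{4609572}{25} \approx -1.8438 \cdot 10^{5}$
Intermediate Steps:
$U = \frac{333}{25}$ ($U = - \frac{27}{75 \left(- \frac{1}{37}\right)} = - \frac{27}{- \frac{75}{37}} = \left(-27\right) \left(- \frac{37}{75}\right) = \frac{333}{25} \approx 13.32$)
$z{\left(6 \right)} U \left(-56\right) - 183264 = \frac{9}{6} \cdot \frac{333}{25} \left(-56\right) - 183264 = 9 \cdot \frac{1}{6} \cdot \frac{333}{25} \left(-56\right) - 183264 = \frac{3}{2} \cdot \frac{333}{25} \left(-56\right) - 183264 = \frac{999}{50} \left(-56\right) - 183264 = - \frac{27972}{25} - 183264 = - \frac{4609572}{25}$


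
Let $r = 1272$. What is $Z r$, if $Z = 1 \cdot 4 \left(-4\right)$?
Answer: $-20352$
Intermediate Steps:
$Z = -16$ ($Z = 4 \left(-4\right) = -16$)
$Z r = \left(-16\right) 1272 = -20352$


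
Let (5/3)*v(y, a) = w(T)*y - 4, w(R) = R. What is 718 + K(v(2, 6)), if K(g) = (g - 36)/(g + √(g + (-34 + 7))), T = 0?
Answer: 211142/293 + 448*I*√15/293 ≈ 720.62 + 5.9218*I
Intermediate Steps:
v(y, a) = -12/5 (v(y, a) = 3*(0*y - 4)/5 = 3*(0 - 4)/5 = (⅗)*(-4) = -12/5)
K(g) = (-36 + g)/(g + √(-27 + g)) (K(g) = (-36 + g)/(g + √(g - 27)) = (-36 + g)/(g + √(-27 + g)))
718 + K(v(2, 6)) = 718 + (-36 - 12/5)/(-12/5 + √(-27 - 12/5)) = 718 - 192/5/(-12/5 + √(-147/5)) = 718 - 192/5/(-12/5 + 7*I*√15/5) = 718 - 192/(5*(-12/5 + 7*I*√15/5))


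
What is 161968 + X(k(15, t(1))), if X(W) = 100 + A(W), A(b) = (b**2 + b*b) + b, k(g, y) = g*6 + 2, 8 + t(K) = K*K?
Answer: 179088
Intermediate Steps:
t(K) = -8 + K**2 (t(K) = -8 + K*K = -8 + K**2)
k(g, y) = 2 + 6*g (k(g, y) = 6*g + 2 = 2 + 6*g)
A(b) = b + 2*b**2 (A(b) = (b**2 + b**2) + b = 2*b**2 + b = b + 2*b**2)
X(W) = 100 + W*(1 + 2*W)
161968 + X(k(15, t(1))) = 161968 + (100 + (2 + 6*15)*(1 + 2*(2 + 6*15))) = 161968 + (100 + (2 + 90)*(1 + 2*(2 + 90))) = 161968 + (100 + 92*(1 + 2*92)) = 161968 + (100 + 92*(1 + 184)) = 161968 + (100 + 92*185) = 161968 + (100 + 17020) = 161968 + 17120 = 179088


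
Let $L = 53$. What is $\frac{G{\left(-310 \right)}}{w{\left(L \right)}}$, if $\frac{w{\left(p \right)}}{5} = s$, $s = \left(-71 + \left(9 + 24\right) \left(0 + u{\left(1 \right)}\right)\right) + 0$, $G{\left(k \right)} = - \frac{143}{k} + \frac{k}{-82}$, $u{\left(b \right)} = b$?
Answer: $- \frac{53913}{2414900} \approx -0.022325$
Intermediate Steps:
$G{\left(k \right)} = - \frac{143}{k} - \frac{k}{82}$ ($G{\left(k \right)} = - \frac{143}{k} + k \left(- \frac{1}{82}\right) = - \frac{143}{k} - \frac{k}{82}$)
$s = -38$ ($s = \left(-71 + \left(9 + 24\right) \left(0 + 1\right)\right) + 0 = \left(-71 + 33 \cdot 1\right) + 0 = \left(-71 + 33\right) + 0 = -38 + 0 = -38$)
$w{\left(p \right)} = -190$ ($w{\left(p \right)} = 5 \left(-38\right) = -190$)
$\frac{G{\left(-310 \right)}}{w{\left(L \right)}} = \frac{- \frac{143}{-310} - - \frac{155}{41}}{-190} = \left(\left(-143\right) \left(- \frac{1}{310}\right) + \frac{155}{41}\right) \left(- \frac{1}{190}\right) = \left(\frac{143}{310} + \frac{155}{41}\right) \left(- \frac{1}{190}\right) = \frac{53913}{12710} \left(- \frac{1}{190}\right) = - \frac{53913}{2414900}$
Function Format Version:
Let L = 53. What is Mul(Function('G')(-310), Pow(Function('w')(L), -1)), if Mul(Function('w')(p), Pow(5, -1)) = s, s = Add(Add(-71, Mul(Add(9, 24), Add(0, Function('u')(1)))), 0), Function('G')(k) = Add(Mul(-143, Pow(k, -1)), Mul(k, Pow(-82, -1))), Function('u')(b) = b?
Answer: Rational(-53913, 2414900) ≈ -0.022325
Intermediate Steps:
Function('G')(k) = Add(Mul(-143, Pow(k, -1)), Mul(Rational(-1, 82), k)) (Function('G')(k) = Add(Mul(-143, Pow(k, -1)), Mul(k, Rational(-1, 82))) = Add(Mul(-143, Pow(k, -1)), Mul(Rational(-1, 82), k)))
s = -38 (s = Add(Add(-71, Mul(Add(9, 24), Add(0, 1))), 0) = Add(Add(-71, Mul(33, 1)), 0) = Add(Add(-71, 33), 0) = Add(-38, 0) = -38)
Function('w')(p) = -190 (Function('w')(p) = Mul(5, -38) = -190)
Mul(Function('G')(-310), Pow(Function('w')(L), -1)) = Mul(Add(Mul(-143, Pow(-310, -1)), Mul(Rational(-1, 82), -310)), Pow(-190, -1)) = Mul(Add(Mul(-143, Rational(-1, 310)), Rational(155, 41)), Rational(-1, 190)) = Mul(Add(Rational(143, 310), Rational(155, 41)), Rational(-1, 190)) = Mul(Rational(53913, 12710), Rational(-1, 190)) = Rational(-53913, 2414900)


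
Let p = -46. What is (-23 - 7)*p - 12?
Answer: 1368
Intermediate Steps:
(-23 - 7)*p - 12 = (-23 - 7)*(-46) - 12 = -30*(-46) - 12 = 1380 - 12 = 1368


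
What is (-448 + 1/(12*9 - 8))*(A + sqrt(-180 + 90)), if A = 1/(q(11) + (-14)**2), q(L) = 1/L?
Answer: -164263/71900 - 134397*I*sqrt(10)/100 ≈ -2.2846 - 4250.0*I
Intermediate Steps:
A = 11/2157 (A = 1/(1/11 + (-14)**2) = 1/(1/11 + 196) = 1/(2157/11) = 11/2157 ≈ 0.0050997)
(-448 + 1/(12*9 - 8))*(A + sqrt(-180 + 90)) = (-448 + 1/(12*9 - 8))*(11/2157 + sqrt(-180 + 90)) = (-448 + 1/(108 - 8))*(11/2157 + sqrt(-90)) = (-448 + 1/100)*(11/2157 + 3*I*sqrt(10)) = -44799*(11/2157 + 3*I*sqrt(10))/100 = -164263/71900 - 134397*I*sqrt(10)/100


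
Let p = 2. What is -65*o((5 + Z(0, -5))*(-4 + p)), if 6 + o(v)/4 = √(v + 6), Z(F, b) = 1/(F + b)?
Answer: 1560 - 156*I*√10 ≈ 1560.0 - 493.32*I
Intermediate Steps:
o(v) = -24 + 4*√(6 + v) (o(v) = -24 + 4*√(v + 6) = -24 + 4*√(6 + v))
-65*o((5 + Z(0, -5))*(-4 + p)) = -65*(-24 + 4*√(6 + (5 + 1/(0 - 5))*(-4 + 2))) = -65*(-24 + 4*√(6 + (5 + 1/(-5))*(-2))) = -65*(-24 + 4*√(6 + (5 - ⅕)*(-2))) = -65*(-24 + 4*√(6 + (24/5)*(-2))) = -65*(-24 + 4*√(6 - 48/5)) = -65*(-24 + 4*√(-18/5)) = -65*(-24 + 4*(3*I*√10/5)) = -65*(-24 + 12*I*√10/5) = 1560 - 156*I*√10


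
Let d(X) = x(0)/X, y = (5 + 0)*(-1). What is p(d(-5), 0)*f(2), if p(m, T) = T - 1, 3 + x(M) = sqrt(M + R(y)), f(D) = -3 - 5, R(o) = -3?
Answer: 8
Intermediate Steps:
y = -5 (y = 5*(-1) = -5)
f(D) = -8
x(M) = -3 + sqrt(-3 + M) (x(M) = -3 + sqrt(M - 3) = -3 + sqrt(-3 + M))
d(X) = (-3 + I*sqrt(3))/X (d(X) = (-3 + sqrt(-3 + 0))/X = (-3 + sqrt(-3))/X = (-3 + I*sqrt(3))/X)
p(m, T) = -1 + T
p(d(-5), 0)*f(2) = (-1 + 0)*(-8) = -1*(-8) = 8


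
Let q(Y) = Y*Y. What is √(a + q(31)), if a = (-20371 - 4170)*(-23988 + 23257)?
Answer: 4*√1121277 ≈ 4235.6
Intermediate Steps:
a = 17939471 (a = -24541*(-731) = 17939471)
q(Y) = Y²
√(a + q(31)) = √(17939471 + 31²) = √(17939471 + 961) = √17940432 = 4*√1121277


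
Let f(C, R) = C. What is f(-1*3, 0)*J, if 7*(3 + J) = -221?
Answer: 726/7 ≈ 103.71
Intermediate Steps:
J = -242/7 (J = -3 + (1/7)*(-221) = -3 - 221/7 = -242/7 ≈ -34.571)
f(-1*3, 0)*J = -1*3*(-242/7) = -3*(-242/7) = 726/7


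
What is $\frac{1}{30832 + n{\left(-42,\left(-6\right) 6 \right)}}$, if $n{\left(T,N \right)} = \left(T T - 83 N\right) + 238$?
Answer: $\frac{1}{35822} \approx 2.7916 \cdot 10^{-5}$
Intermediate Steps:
$n{\left(T,N \right)} = 238 + T^{2} - 83 N$ ($n{\left(T,N \right)} = \left(T^{2} - 83 N\right) + 238 = 238 + T^{2} - 83 N$)
$\frac{1}{30832 + n{\left(-42,\left(-6\right) 6 \right)}} = \frac{1}{30832 + \left(238 + \left(-42\right)^{2} - 83 \left(\left(-6\right) 6\right)\right)} = \frac{1}{30832 + \left(238 + 1764 - -2988\right)} = \frac{1}{30832 + \left(238 + 1764 + 2988\right)} = \frac{1}{30832 + 4990} = \frac{1}{35822}$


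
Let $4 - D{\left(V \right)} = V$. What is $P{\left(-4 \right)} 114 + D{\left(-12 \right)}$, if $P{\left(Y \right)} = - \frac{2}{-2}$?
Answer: $130$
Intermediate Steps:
$D{\left(V \right)} = 4 - V$
$P{\left(Y \right)} = 1$ ($P{\left(Y \right)} = \left(-2\right) \left(- \frac{1}{2}\right) = 1$)
$P{\left(-4 \right)} 114 + D{\left(-12 \right)} = 1 \cdot 114 + \left(4 - -12\right) = 114 + \left(4 + 12\right) = 114 + 16 = 130$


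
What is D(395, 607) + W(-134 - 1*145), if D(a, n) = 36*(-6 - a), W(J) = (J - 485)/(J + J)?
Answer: -4027262/279 ≈ -14435.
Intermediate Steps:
W(J) = (-485 + J)/(2*J) (W(J) = (-485 + J)/((2*J)) = (-485 + J)*(1/(2*J)) = (-485 + J)/(2*J))
D(a, n) = -216 - 36*a
D(395, 607) + W(-134 - 1*145) = (-216 - 36*395) + (-485 + (-134 - 1*145))/(2*(-134 - 1*145)) = (-216 - 14220) + (-485 + (-134 - 145))/(2*(-134 - 145)) = -14436 + (½)*(-485 - 279)/(-279) = -14436 + (½)*(-1/279)*(-764) = -14436 + 382/279 = -4027262/279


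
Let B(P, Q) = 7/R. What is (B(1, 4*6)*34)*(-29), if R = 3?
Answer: -6902/3 ≈ -2300.7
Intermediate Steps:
B(P, Q) = 7/3
(B(1, 4*6)*34)*(-29) = ((7/3)*34)*(-29) = (238/3)*(-29) = -6902/3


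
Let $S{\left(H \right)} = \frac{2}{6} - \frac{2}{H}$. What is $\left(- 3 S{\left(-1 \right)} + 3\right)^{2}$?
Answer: $16$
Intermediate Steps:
$S{\left(H \right)} = \frac{1}{3} - \frac{2}{H}$ ($S{\left(H \right)} = 2 \cdot \frac{1}{6} - \frac{2}{H} = \frac{1}{3} - \frac{2}{H}$)
$\left(- 3 S{\left(-1 \right)} + 3\right)^{2} = \left(- 3 \frac{-6 - 1}{3 \left(-1\right)} + 3\right)^{2} = \left(- 3 \cdot \frac{1}{3} \left(-1\right) \left(-7\right) + 3\right)^{2} = \left(\left(-3\right) \frac{7}{3} + 3\right)^{2} = \left(-7 + 3\right)^{2} = \left(-4\right)^{2} = 16$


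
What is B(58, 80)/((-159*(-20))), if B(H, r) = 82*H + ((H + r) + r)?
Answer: 829/530 ≈ 1.5642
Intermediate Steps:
B(H, r) = 2*r + 83*H (B(H, r) = 82*H + (H + 2*r) = 2*r + 83*H)
B(58, 80)/((-159*(-20))) = (2*80 + 83*58)/((-159*(-20))) = (160 + 4814)/3180 = 4974*(1/3180) = 829/530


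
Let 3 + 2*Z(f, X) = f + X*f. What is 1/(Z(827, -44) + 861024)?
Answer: 1/843242 ≈ 1.1859e-6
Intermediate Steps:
Z(f, X) = -3/2 + f/2 + X*f/2 (Z(f, X) = -3/2 + (f + X*f)/2 = -3/2 + (f/2 + X*f/2) = -3/2 + f/2 + X*f/2)
1/(Z(827, -44) + 861024) = 1/((-3/2 + (1/2)*827 + (1/2)*(-44)*827) + 861024) = 1/((-3/2 + 827/2 - 18194) + 861024) = 1/(-17782 + 861024) = 1/843242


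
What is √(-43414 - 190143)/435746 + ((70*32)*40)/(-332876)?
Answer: -22400/83219 + I*√233557/435746 ≈ -0.26917 + 0.0011091*I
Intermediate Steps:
√(-43414 - 190143)/435746 + ((70*32)*40)/(-332876) = √(-233557)*(1/435746) + (2240*40)*(-1/332876) = (I*√233557)*(1/435746) + 89600*(-1/332876) = I*√233557/435746 - 22400/83219 = -22400/83219 + I*√233557/435746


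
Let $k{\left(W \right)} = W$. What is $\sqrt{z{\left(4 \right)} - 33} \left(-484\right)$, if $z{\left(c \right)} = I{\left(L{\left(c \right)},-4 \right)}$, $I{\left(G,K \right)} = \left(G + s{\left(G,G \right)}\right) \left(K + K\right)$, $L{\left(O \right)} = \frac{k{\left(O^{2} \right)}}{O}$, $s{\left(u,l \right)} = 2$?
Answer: $- 4356 i \approx - 4356.0 i$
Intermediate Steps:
$L{\left(O \right)} = O$ ($L{\left(O \right)} = \frac{O^{2}}{O} = O$)
$I{\left(G,K \right)} = 2 K \left(2 + G\right)$ ($I{\left(G,K \right)} = \left(G + 2\right) \left(K + K\right) = \left(2 + G\right) 2 K = 2 K \left(2 + G\right)$)
$z{\left(c \right)} = -16 - 8 c$ ($z{\left(c \right)} = 2 \left(-4\right) \left(2 + c\right) = -16 - 8 c$)
$\sqrt{z{\left(4 \right)} - 33} \left(-484\right) = \sqrt{\left(-16 - 32\right) - 33} \left(-484\right) = \sqrt{-48 - 33} \left(-484\right) = \sqrt{-81} \left(-484\right) = 9 i \left(-484\right) = - 4356 i$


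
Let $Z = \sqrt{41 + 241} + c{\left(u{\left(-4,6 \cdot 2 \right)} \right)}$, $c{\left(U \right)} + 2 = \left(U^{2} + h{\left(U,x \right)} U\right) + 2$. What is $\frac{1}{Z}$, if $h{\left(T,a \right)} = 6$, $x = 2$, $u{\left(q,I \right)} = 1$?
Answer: $- \frac{7}{233} + \frac{\sqrt{282}}{233} \approx 0.042029$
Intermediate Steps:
$c{\left(U \right)} = U^{2} + 6 U$ ($c{\left(U \right)} = -2 + \left(\left(U^{2} + 6 U\right) + 2\right) = -2 + \left(2 + U^{2} + 6 U\right) = U^{2} + 6 U$)
$Z = 7 + \sqrt{282}$ ($Z = \sqrt{41 + 241} + 1 \left(6 + 1\right) = \sqrt{282} + 1 \cdot 7 = \sqrt{282} + 7 = 7 + \sqrt{282} \approx 23.793$)
$\frac{1}{Z} = \frac{1}{7 + \sqrt{282}}$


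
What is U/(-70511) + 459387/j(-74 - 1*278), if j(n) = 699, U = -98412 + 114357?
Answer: 10793563734/16429063 ≈ 656.98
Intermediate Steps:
U = 15945
U/(-70511) + 459387/j(-74 - 1*278) = 15945/(-70511) + 459387/699 = 15945*(-1/70511) + 459387*(1/699) = -15945/70511 + 153129/233 = 10793563734/16429063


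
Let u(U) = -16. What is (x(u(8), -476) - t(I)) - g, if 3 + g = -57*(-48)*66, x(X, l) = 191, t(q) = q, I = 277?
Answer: -180659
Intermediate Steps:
g = 180573 (g = -3 - 57*(-48)*66 = -3 + 2736*66 = -3 + 180576 = 180573)
(x(u(8), -476) - t(I)) - g = (191 - 1*277) - 1*180573 = (191 - 277) - 180573 = -86 - 180573 = -180659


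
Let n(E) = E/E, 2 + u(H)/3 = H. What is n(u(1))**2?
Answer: 1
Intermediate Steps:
u(H) = -6 + 3*H
n(E) = 1
n(u(1))**2 = 1**2 = 1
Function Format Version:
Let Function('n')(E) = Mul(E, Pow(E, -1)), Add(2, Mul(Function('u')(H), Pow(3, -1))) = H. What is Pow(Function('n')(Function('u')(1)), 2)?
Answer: 1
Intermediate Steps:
Function('u')(H) = Add(-6, Mul(3, H))
Function('n')(E) = 1
Pow(Function('n')(Function('u')(1)), 2) = Pow(1, 2) = 1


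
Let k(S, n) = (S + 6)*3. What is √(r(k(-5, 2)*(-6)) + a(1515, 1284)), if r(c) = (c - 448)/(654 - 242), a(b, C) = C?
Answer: √54439826/206 ≈ 35.817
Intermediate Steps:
k(S, n) = 18 + 3*S (k(S, n) = (6 + S)*3 = 18 + 3*S)
r(c) = -112/103 + c/412 (r(c) = (-448 + c)/412 = (-448 + c)*(1/412) = -112/103 + c/412)
√(r(k(-5, 2)*(-6)) + a(1515, 1284)) = √((-112/103 + ((18 + 3*(-5))*(-6))/412) + 1284) = √((-112/103 + ((18 - 15)*(-6))/412) + 1284) = √((-112/103 + (3*(-6))/412) + 1284) = √((-112/103 + (1/412)*(-18)) + 1284) = √((-112/103 - 9/206) + 1284) = √(-233/206 + 1284) = √(264271/206) = √54439826/206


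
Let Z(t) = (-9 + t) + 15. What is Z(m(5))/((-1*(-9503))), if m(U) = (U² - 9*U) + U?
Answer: -9/9503 ≈ -0.00094707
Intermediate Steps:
m(U) = U² - 8*U
Z(t) = 6 + t
Z(m(5))/((-1*(-9503))) = (6 + 5*(-8 + 5))/((-1*(-9503))) = (6 + 5*(-3))/9503 = (6 - 15)*(1/9503) = -9*1/9503 = -9/9503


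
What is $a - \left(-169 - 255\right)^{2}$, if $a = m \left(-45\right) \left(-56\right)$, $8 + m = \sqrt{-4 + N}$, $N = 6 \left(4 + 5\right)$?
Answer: $-199936 + 12600 \sqrt{2} \approx -1.8212 \cdot 10^{5}$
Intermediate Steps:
$N = 54$ ($N = 6 \cdot 9 = 54$)
$m = -8 + 5 \sqrt{2}$ ($m = -8 + \sqrt{-4 + 54} = -8 + \sqrt{50} = -8 + 5 \sqrt{2} \approx -0.92893$)
$a = -20160 + 12600 \sqrt{2}$ ($a = \left(-8 + 5 \sqrt{2}\right) \left(-45\right) \left(-56\right) = \left(360 - 225 \sqrt{2}\right) \left(-56\right) = -20160 + 12600 \sqrt{2} \approx -2340.9$)
$a - \left(-169 - 255\right)^{2} = \left(-20160 + 12600 \sqrt{2}\right) - \left(-169 - 255\right)^{2} = \left(-20160 + 12600 \sqrt{2}\right) - \left(-424\right)^{2} = \left(-20160 + 12600 \sqrt{2}\right) - 179776 = -199936 + 12600 \sqrt{2}$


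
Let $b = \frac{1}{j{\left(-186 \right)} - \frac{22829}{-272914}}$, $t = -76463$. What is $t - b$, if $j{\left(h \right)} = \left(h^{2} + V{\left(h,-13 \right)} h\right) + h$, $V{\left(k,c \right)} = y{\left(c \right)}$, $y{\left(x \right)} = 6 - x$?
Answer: $- \frac{644316654414173}{8426515493} \approx -76463.0$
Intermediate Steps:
$V{\left(k,c \right)} = 6 - c$
$j{\left(h \right)} = h^{2} + 20 h$ ($j{\left(h \right)} = \left(h^{2} + \left(6 - -13\right) h\right) + h = \left(h^{2} + \left(6 + 13\right) h\right) + h = \left(h^{2} + 19 h\right) + h = h^{2} + 20 h$)
$b = \frac{272914}{8426515493}$ ($b = \frac{1}{- 186 \left(20 - 186\right) - \frac{22829}{-272914}} = \frac{1}{\left(-186\right) \left(-166\right) - - \frac{22829}{272914}} = \frac{1}{30876 + \frac{22829}{272914}} = \frac{1}{\frac{8426515493}{272914}} = \frac{272914}{8426515493} \approx 3.2387 \cdot 10^{-5}$)
$t - b = -76463 - \frac{272914}{8426515493} = - \frac{644316654414173}{8426515493}$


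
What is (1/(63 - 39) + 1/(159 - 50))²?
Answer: 17689/6843456 ≈ 0.0025848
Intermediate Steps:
(1/(63 - 39) + 1/(159 - 50))² = (1/24 + 1/109)² = (133/2616)² = 17689/6843456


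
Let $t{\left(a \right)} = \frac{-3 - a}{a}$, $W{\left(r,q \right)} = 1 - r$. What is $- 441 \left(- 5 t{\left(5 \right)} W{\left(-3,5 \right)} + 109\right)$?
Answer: $-62181$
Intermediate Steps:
$t{\left(a \right)} = \frac{-3 - a}{a}$
$- 441 \left(- 5 t{\left(5 \right)} W{\left(-3,5 \right)} + 109\right) = - 441 \left(- 5 \frac{-3 - 5}{5} \left(1 - -3\right) + 109\right) = - 441 \left(- 5 \frac{-3 - 5}{5} \left(1 + 3\right) + 109\right) = - 441 \left(- 5 \cdot \frac{1}{5} \left(-8\right) 4 + 109\right) = - 441 \left(\left(-5\right) \left(- \frac{8}{5}\right) 4 + 109\right) = - 441 \left(8 \cdot 4 + 109\right) = - 441 \left(32 + 109\right) = \left(-441\right) 141 = -62181$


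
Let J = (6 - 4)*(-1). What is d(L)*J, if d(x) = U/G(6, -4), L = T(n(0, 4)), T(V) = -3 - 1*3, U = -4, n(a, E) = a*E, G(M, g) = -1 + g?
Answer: -8/5 ≈ -1.6000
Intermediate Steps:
n(a, E) = E*a
T(V) = -6 (T(V) = -3 - 3 = -6)
L = -6
d(x) = 4/5 (d(x) = -4/(-1 - 4) = -4/(-5) = -4*(-1/5) = 4/5)
J = -2 (J = 2*(-1) = -2)
d(L)*J = (4/5)*(-2) = -8/5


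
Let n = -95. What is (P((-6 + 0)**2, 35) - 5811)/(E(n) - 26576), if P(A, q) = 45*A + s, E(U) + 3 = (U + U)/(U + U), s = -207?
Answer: 2199/13289 ≈ 0.16548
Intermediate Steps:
E(U) = -2 (E(U) = -3 + (U + U)/(U + U) = -3 + (2*U)/((2*U)) = -3 + (2*U)*(1/(2*U)) = -3 + 1 = -2)
P(A, q) = -207 + 45*A (P(A, q) = 45*A - 207 = -207 + 45*A)
(P((-6 + 0)**2, 35) - 5811)/(E(n) - 26576) = ((-207 + 45*(-6 + 0)**2) - 5811)/(-2 - 26576) = ((-207 + 45*(-6)**2) - 5811)/(-26578) = ((-207 + 45*36) - 5811)*(-1/26578) = ((-207 + 1620) - 5811)*(-1/26578) = (1413 - 5811)*(-1/26578) = -4398*(-1/26578) = 2199/13289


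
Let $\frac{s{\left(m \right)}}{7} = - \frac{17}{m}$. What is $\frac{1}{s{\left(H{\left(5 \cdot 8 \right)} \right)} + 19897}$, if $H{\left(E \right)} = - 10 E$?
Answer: $\frac{400}{7958919} \approx 5.0258 \cdot 10^{-5}$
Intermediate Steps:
$s{\left(m \right)} = - \frac{119}{m}$ ($s{\left(m \right)} = 7 \left(- \frac{17}{m}\right) = - \frac{119}{m}$)
$\frac{1}{s{\left(H{\left(5 \cdot 8 \right)} \right)} + 19897} = \frac{1}{- \frac{119}{\left(-10\right) 5 \cdot 8} + 19897} = \frac{1}{- \frac{119}{\left(-10\right) 40} + 19897} = \frac{1}{- \frac{119}{-400} + 19897} = \frac{1}{\left(-119\right) \left(- \frac{1}{400}\right) + 19897} = \frac{1}{\frac{119}{400} + 19897} = \frac{1}{\frac{7958919}{400}} = \frac{400}{7958919}$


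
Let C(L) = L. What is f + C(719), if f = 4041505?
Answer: 4042224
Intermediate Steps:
f + C(719) = 4041505 + 719 = 4042224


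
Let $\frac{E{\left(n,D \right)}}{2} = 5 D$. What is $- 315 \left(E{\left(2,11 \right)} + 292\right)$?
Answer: $-126630$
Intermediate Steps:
$E{\left(n,D \right)} = 10 D$ ($E{\left(n,D \right)} = 2 \cdot 5 D = 10 D$)
$- 315 \left(E{\left(2,11 \right)} + 292\right) = - 315 \left(10 \cdot 11 + 292\right) = - 315 \left(110 + 292\right) = \left(-315\right) 402 = -126630$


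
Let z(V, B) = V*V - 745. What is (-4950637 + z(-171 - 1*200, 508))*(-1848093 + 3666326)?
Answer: -8752502739653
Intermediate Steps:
z(V, B) = -745 + V² (z(V, B) = V² - 745 = -745 + V²)
(-4950637 + z(-171 - 1*200, 508))*(-1848093 + 3666326) = (-4950637 + (-745 + (-171 - 1*200)²))*(-1848093 + 3666326) = (-4950637 + (-745 + (-171 - 200)²))*1818233 = (-4950637 + (-745 + (-371)²))*1818233 = (-4950637 + (-745 + 137641))*1818233 = (-4950637 + 136896)*1818233 = -4813741*1818233 = -8752502739653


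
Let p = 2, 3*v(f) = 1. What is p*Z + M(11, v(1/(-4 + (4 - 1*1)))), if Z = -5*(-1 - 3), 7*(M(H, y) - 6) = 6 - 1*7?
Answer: 321/7 ≈ 45.857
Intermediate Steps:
v(f) = ⅓ (v(f) = (⅓)*1 = ⅓)
M(H, y) = 41/7 (M(H, y) = 6 + (6 - 1*7)/7 = 6 + (6 - 7)/7 = 6 + (⅐)*(-1) = 6 - ⅐ = 41/7)
Z = 20 (Z = -5*(-4) = 20)
p*Z + M(11, v(1/(-4 + (4 - 1*1)))) = 2*20 + 41/7 = 40 + 41/7 = 321/7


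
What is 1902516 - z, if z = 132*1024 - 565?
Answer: 1767913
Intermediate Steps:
z = 134603 (z = 135168 - 565 = 134603)
1902516 - z = 1902516 - 1*134603 = 1902516 - 134603 = 1767913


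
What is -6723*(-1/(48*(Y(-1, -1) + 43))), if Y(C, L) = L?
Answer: 747/224 ≈ 3.3348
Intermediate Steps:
-6723*(-1/(48*(Y(-1, -1) + 43))) = -6723*(-1/(48*(-1 + 43))) = -6723/(42*(-48)) = -6723/(-2016) = -6723*(-1/2016) = 747/224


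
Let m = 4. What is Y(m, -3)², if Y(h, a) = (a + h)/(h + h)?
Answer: 1/64 ≈ 0.015625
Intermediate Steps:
Y(h, a) = (a + h)/(2*h) (Y(h, a) = (a + h)/((2*h)) = (a + h)*(1/(2*h)) = (a + h)/(2*h))
Y(m, -3)² = ((½)*(-3 + 4)/4)² = ((½)*(¼)*1)² = (⅛)² = 1/64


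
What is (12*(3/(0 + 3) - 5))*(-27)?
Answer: 1296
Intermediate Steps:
(12*(3/(0 + 3) - 5))*(-27) = (12*(3/3 - 5))*(-27) = (12*(3*(1/3) - 5))*(-27) = (12*(1 - 5))*(-27) = (12*(-4))*(-27) = -48*(-27) = 1296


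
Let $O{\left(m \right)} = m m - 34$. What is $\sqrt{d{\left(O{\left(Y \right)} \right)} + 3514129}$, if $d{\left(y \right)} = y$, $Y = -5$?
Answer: $2 \sqrt{878530} \approx 1874.6$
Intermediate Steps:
$O{\left(m \right)} = -34 + m^{2}$ ($O{\left(m \right)} = m^{2} - 34 = -34 + m^{2}$)
$\sqrt{d{\left(O{\left(Y \right)} \right)} + 3514129} = \sqrt{\left(-34 + \left(-5\right)^{2}\right) + 3514129} = \sqrt{\left(-34 + 25\right) + 3514129} = \sqrt{-9 + 3514129} = \sqrt{3514120} = 2 \sqrt{878530}$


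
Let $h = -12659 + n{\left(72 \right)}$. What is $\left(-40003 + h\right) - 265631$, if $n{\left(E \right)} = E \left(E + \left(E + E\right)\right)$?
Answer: $-302741$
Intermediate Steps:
$n{\left(E \right)} = 3 E^{2}$ ($n{\left(E \right)} = E \left(E + 2 E\right) = E 3 E = 3 E^{2}$)
$h = 2893$ ($h = -12659 + 3 \cdot 72^{2} = -12659 + 3 \cdot 5184 = -12659 + 15552 = 2893$)
$\left(-40003 + h\right) - 265631 = \left(-40003 + 2893\right) - 265631 = -37110 - 265631 = -302741$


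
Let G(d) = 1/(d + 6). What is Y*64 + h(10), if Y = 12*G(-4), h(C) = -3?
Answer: 381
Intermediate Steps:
G(d) = 1/(6 + d)
Y = 6 (Y = 12/(6 - 4) = 12/2 = 12*(1/2) = 6)
Y*64 + h(10) = 6*64 - 3 = 384 - 3 = 381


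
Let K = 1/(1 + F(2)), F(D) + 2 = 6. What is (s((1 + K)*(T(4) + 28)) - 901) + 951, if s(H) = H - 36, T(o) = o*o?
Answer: 334/5 ≈ 66.800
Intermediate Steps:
F(D) = 4 (F(D) = -2 + 6 = 4)
K = ⅕ (K = 1/(1 + 4) = 1/5 = ⅕ ≈ 0.20000)
T(o) = o²
s(H) = -36 + H
(s((1 + K)*(T(4) + 28)) - 901) + 951 = ((-36 + (1 + ⅕)*(4² + 28)) - 901) + 951 = ((-36 + 6*(16 + 28)/5) - 901) + 951 = ((-36 + (6/5)*44) - 901) + 951 = ((-36 + 264/5) - 901) + 951 = (84/5 - 901) + 951 = -4421/5 + 951 = 334/5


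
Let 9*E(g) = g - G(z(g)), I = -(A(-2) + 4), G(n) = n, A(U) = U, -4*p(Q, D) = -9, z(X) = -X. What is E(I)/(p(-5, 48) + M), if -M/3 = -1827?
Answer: -16/197397 ≈ -8.1055e-5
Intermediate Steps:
p(Q, D) = 9/4 (p(Q, D) = -¼*(-9) = 9/4)
M = 5481 (M = -3*(-1827) = 5481)
I = -2 (I = -(-2 + 4) = -1*2 = -2)
E(g) = 2*g/9 (E(g) = (g - (-1)*g)/9 = (g + g)/9 = (2*g)/9 = 2*g/9)
E(I)/(p(-5, 48) + M) = ((2/9)*(-2))/(9/4 + 5481) = -4/9/(21933/4) = (4/21933)*(-4/9) = -16/197397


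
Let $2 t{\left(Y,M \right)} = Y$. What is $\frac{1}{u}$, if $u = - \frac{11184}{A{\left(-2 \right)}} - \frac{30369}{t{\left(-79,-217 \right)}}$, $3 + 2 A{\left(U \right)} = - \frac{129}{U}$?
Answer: $\frac{3239}{1312210} \approx 0.0024684$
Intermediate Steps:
$t{\left(Y,M \right)} = \frac{Y}{2}$
$A{\left(U \right)} = - \frac{3}{2} - \frac{129}{2 U}$ ($A{\left(U \right)} = - \frac{3}{2} + \frac{\left(-129\right) \frac{1}{U}}{2} = - \frac{3}{2} - \frac{129}{2 U}$)
$u = \frac{1312210}{3239}$ ($u = - \frac{11184}{\frac{3}{2} \frac{1}{-2} \left(-43 - -2\right)} - \frac{30369}{\frac{1}{2} \left(-79\right)} = - \frac{11184}{\frac{3}{2} \left(- \frac{1}{2}\right) \left(-43 + 2\right)} - \frac{30369}{- \frac{79}{2}} = - \frac{11184}{\frac{3}{2} \left(- \frac{1}{2}\right) \left(-41\right)} - - \frac{60738}{79} = - \frac{11184}{\frac{123}{4}} + \frac{60738}{79} = \left(-11184\right) \frac{4}{123} + \frac{60738}{79} = - \frac{14912}{41} + \frac{60738}{79} = \frac{1312210}{3239} \approx 405.13$)
$\frac{1}{u} = \frac{1}{\frac{1312210}{3239}} = \frac{3239}{1312210}$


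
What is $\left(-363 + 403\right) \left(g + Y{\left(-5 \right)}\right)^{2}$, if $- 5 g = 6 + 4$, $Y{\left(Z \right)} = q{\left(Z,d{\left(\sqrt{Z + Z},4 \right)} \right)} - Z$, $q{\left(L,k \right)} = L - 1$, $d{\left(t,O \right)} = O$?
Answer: $360$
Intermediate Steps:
$q{\left(L,k \right)} = -1 + L$
$Y{\left(Z \right)} = -1$ ($Y{\left(Z \right)} = \left(-1 + Z\right) - Z = -1$)
$g = -2$ ($g = - \frac{6 + 4}{5} = \left(- \frac{1}{5}\right) 10 = -2$)
$\left(-363 + 403\right) \left(g + Y{\left(-5 \right)}\right)^{2} = \left(-363 + 403\right) \left(-2 - 1\right)^{2} = 40 \left(-3\right)^{2} = 40 \cdot 9 = 360$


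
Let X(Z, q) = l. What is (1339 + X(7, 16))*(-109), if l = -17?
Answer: -144098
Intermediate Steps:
X(Z, q) = -17
(1339 + X(7, 16))*(-109) = (1339 - 17)*(-109) = 1322*(-109) = -144098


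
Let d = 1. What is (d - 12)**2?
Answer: 121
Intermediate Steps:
(d - 12)**2 = (1 - 12)**2 = (-11)**2 = 121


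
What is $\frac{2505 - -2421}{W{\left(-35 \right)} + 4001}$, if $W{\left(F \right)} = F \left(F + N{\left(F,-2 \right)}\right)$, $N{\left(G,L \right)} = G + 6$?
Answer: $\frac{4926}{6241} \approx 0.7893$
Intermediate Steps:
$N{\left(G,L \right)} = 6 + G$
$W{\left(F \right)} = F \left(6 + 2 F\right)$ ($W{\left(F \right)} = F \left(F + \left(6 + F\right)\right) = F \left(6 + 2 F\right)$)
$\frac{2505 - -2421}{W{\left(-35 \right)} + 4001} = \frac{2505 - -2421}{2 \left(-35\right) \left(3 - 35\right) + 4001} = \frac{2505 + 2421}{2 \left(-35\right) \left(-32\right) + 4001} = \frac{4926}{2240 + 4001} = \frac{4926}{6241}$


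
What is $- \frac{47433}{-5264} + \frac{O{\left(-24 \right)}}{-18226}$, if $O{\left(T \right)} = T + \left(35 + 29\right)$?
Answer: $\frac{432151649}{47970832} \approx 9.0086$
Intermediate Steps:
$O{\left(T \right)} = 64 + T$ ($O{\left(T \right)} = T + 64 = 64 + T$)
$- \frac{47433}{-5264} + \frac{O{\left(-24 \right)}}{-18226} = - \frac{47433}{-5264} + \frac{64 - 24}{-18226} = \left(-47433\right) \left(- \frac{1}{5264}\right) + 40 \left(- \frac{1}{18226}\right) = \frac{47433}{5264} - \frac{20}{9113} = \frac{432151649}{47970832}$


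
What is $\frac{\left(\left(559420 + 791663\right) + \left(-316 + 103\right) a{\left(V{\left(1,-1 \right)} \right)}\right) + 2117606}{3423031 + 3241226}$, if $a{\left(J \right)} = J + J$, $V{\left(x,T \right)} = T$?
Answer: $\frac{3469115}{6664257} \approx 0.52056$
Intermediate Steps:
$a{\left(J \right)} = 2 J$
$\frac{\left(\left(559420 + 791663\right) + \left(-316 + 103\right) a{\left(V{\left(1,-1 \right)} \right)}\right) + 2117606}{3423031 + 3241226} = \frac{\left(\left(559420 + 791663\right) + \left(-316 + 103\right) 2 \left(-1\right)\right) + 2117606}{3423031 + 3241226} = \frac{\left(1351083 - -426\right) + 2117606}{6664257} = \left(\left(1351083 + 426\right) + 2117606\right) \frac{1}{6664257} = \left(1351509 + 2117606\right) \frac{1}{6664257} = 3469115 \cdot \frac{1}{6664257} = \frac{3469115}{6664257}$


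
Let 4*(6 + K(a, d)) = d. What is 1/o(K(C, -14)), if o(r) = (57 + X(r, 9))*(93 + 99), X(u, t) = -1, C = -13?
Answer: 1/10752 ≈ 9.3006e-5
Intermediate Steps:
K(a, d) = -6 + d/4
o(r) = 10752 (o(r) = (57 - 1)*(93 + 99) = 56*192 = 10752)
1/o(K(C, -14)) = 1/10752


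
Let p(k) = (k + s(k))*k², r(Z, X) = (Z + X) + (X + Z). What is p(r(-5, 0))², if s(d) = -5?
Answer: 2250000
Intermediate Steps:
r(Z, X) = 2*X + 2*Z (r(Z, X) = (X + Z) + (X + Z) = 2*X + 2*Z)
p(k) = k²*(-5 + k) (p(k) = (k - 5)*k² = (-5 + k)*k² = k²*(-5 + k))
p(r(-5, 0))² = ((2*0 + 2*(-5))²*(-5 + (2*0 + 2*(-5))))² = ((0 - 10)²*(-5 + (0 - 10)))² = ((-10)²*(-5 - 10))² = (100*(-15))² = (-1500)² = 2250000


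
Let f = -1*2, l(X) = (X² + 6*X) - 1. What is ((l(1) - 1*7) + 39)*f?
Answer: -76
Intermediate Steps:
l(X) = -1 + X² + 6*X
f = -2
((l(1) - 1*7) + 39)*f = (((-1 + 1² + 6*1) - 1*7) + 39)*(-2) = (((-1 + 1 + 6) - 7) + 39)*(-2) = ((6 - 7) + 39)*(-2) = (-1 + 39)*(-2) = 38*(-2) = -76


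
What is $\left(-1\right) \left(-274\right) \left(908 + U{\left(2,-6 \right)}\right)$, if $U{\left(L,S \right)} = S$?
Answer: $247148$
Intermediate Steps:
$\left(-1\right) \left(-274\right) \left(908 + U{\left(2,-6 \right)}\right) = \left(-1\right) \left(-274\right) \left(908 - 6\right) = 274 \cdot 902 = 247148$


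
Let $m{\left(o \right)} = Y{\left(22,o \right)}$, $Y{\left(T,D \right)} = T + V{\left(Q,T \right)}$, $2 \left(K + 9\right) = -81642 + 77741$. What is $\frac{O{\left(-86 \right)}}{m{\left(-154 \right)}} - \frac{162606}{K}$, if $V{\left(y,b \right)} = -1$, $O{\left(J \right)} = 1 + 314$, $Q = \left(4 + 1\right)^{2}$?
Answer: $\frac{383997}{3919} \approx 97.983$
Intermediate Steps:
$Q = 25$ ($Q = 5^{2} = 25$)
$O{\left(J \right)} = 315$
$K = - \frac{3919}{2}$ ($K = -9 + \frac{-81642 + 77741}{2} = -9 + \frac{1}{2} \left(-3901\right) = -9 - \frac{3901}{2} = - \frac{3919}{2} \approx -1959.5$)
$Y{\left(T,D \right)} = -1 + T$ ($Y{\left(T,D \right)} = T - 1 = -1 + T$)
$m{\left(o \right)} = 21$ ($m{\left(o \right)} = -1 + 22 = 21$)
$\frac{O{\left(-86 \right)}}{m{\left(-154 \right)}} - \frac{162606}{K} = \frac{315}{21} - \frac{162606}{- \frac{3919}{2}} = 315 \cdot \frac{1}{21} - - \frac{325212}{3919} = 15 + \frac{325212}{3919} = \frac{383997}{3919}$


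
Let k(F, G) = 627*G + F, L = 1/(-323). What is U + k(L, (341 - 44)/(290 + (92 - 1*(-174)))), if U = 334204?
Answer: 60079176133/179588 ≈ 3.3454e+5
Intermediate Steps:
L = -1/323 ≈ -0.0030960
k(F, G) = F + 627*G
U + k(L, (341 - 44)/(290 + (92 - 1*(-174)))) = 334204 + (-1/323 + 627*((341 - 44)/(290 + (92 - 1*(-174))))) = 334204 + (-1/323 + 627*(297/(290 + (92 + 174)))) = 334204 + (-1/323 + 627*(297/(290 + 266))) = 334204 + (-1/323 + 627*(297/556)) = 334204 + (-1/323 + 186219/556) = 334204 + 60148181/179588 = 60079176133/179588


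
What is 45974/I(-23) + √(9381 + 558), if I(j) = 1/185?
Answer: 8505190 + √9939 ≈ 8.5053e+6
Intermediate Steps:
I(j) = 1/185
45974/I(-23) + √(9381 + 558) = 45974/(1/185) + √(9381 + 558) = 45974*185 + √9939 = 8505190 + √9939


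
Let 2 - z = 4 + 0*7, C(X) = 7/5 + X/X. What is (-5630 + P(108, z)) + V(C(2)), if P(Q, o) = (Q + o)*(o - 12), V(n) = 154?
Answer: -6960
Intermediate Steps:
C(X) = 12/5 (C(X) = 7*(1/5) + 1 = 7/5 + 1 = 12/5)
z = -2 (z = 2 - (4 + 0*7) = 2 - (4 + 0) = 2 - 1*4 = 2 - 4 = -2)
P(Q, o) = (-12 + o)*(Q + o) (P(Q, o) = (Q + o)*(-12 + o) = (-12 + o)*(Q + o))
(-5630 + P(108, z)) + V(C(2)) = (-5630 + ((-2)**2 - 12*108 - 12*(-2) + 108*(-2))) + 154 = (-5630 + (4 - 1296 + 24 - 216)) + 154 = (-5630 - 1484) + 154 = -7114 + 154 = -6960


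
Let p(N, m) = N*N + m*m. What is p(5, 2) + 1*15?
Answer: 44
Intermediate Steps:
p(N, m) = N**2 + m**2
p(5, 2) + 1*15 = (5**2 + 2**2) + 1*15 = (25 + 4) + 15 = 29 + 15 = 44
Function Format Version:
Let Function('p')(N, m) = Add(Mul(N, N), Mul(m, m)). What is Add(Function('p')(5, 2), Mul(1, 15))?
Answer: 44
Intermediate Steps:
Function('p')(N, m) = Add(Pow(N, 2), Pow(m, 2))
Add(Function('p')(5, 2), Mul(1, 15)) = Add(Add(Pow(5, 2), Pow(2, 2)), Mul(1, 15)) = Add(Add(25, 4), 15) = Add(29, 15) = 44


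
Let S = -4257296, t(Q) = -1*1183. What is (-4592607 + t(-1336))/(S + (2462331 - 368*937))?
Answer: 4593790/2139781 ≈ 2.1469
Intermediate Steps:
t(Q) = -1183
(-4592607 + t(-1336))/(S + (2462331 - 368*937)) = (-4592607 - 1183)/(-4257296 + (2462331 - 368*937)) = -4593790/(-4257296 + (2462331 - 344816)) = -4593790/(-4257296 + 2117515) = -4593790/(-2139781) = -4593790*(-1/2139781) = 4593790/2139781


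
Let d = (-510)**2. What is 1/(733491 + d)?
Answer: 1/993591 ≈ 1.0065e-6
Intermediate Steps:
d = 260100
1/(733491 + d) = 1/(733491 + 260100) = 1/993591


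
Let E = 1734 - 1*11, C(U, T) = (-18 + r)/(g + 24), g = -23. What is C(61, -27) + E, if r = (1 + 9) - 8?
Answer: 1707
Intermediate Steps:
r = 2 (r = 10 - 8 = 2)
C(U, T) = -16 (C(U, T) = (-18 + 2)/(-23 + 24) = -16/1 = -16*1 = -16)
E = 1723 (E = 1734 - 11 = 1723)
C(61, -27) + E = -16 + 1723 = 1707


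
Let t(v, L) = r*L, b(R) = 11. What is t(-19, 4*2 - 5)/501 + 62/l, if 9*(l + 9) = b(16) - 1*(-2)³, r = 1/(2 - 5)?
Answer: -4510/501 ≈ -9.0020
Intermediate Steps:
r = -⅓ (r = 1/(-3) = -⅓ ≈ -0.33333)
l = -62/9 (l = -9 + (11 - 1*(-2)³)/9 = -9 + (11 - 1*(-8))/9 = -9 + (11 + 8)/9 = -9 + (⅑)*19 = -9 + 19/9 = -62/9 ≈ -6.8889)
t(v, L) = -L/3
t(-19, 4*2 - 5)/501 + 62/l = -(4*2 - 5)/3/501 + 62/(-62/9) = -(8 - 5)/3*(1/501) + 62*(-9/62) = -⅓*3*(1/501) - 9 = -1*1/501 - 9 = -1/501 - 9 = -4510/501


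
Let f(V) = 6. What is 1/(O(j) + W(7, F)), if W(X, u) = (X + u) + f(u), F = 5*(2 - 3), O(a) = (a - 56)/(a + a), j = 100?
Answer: 50/411 ≈ 0.12165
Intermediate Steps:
O(a) = (-56 + a)/(2*a) (O(a) = (-56 + a)/((2*a)) = (-56 + a)*(1/(2*a)) = (-56 + a)/(2*a))
F = -5 (F = 5*(-1) = -5)
W(X, u) = 6 + X + u (W(X, u) = (X + u) + 6 = 6 + X + u)
1/(O(j) + W(7, F)) = 1/((½)*(-56 + 100)/100 + (6 + 7 - 5)) = 1/((½)*(1/100)*44 + 8) = 1/(11/50 + 8) = 1/(411/50) = 50/411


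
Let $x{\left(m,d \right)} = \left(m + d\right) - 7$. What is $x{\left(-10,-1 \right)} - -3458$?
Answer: $3440$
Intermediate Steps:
$x{\left(m,d \right)} = -7 + d + m$ ($x{\left(m,d \right)} = \left(d + m\right) - 7 = -7 + d + m$)
$x{\left(-10,-1 \right)} - -3458 = \left(-7 - 1 - 10\right) - -3458 = -18 + 3458 = 3440$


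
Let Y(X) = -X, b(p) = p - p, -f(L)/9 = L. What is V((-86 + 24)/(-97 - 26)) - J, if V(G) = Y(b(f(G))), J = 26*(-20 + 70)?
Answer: -1300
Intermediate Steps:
f(L) = -9*L
b(p) = 0
J = 1300 (J = 26*50 = 1300)
V(G) = 0 (V(G) = -1*0 = 0)
V((-86 + 24)/(-97 - 26)) - J = 0 - 1*1300 = 0 - 1300 = -1300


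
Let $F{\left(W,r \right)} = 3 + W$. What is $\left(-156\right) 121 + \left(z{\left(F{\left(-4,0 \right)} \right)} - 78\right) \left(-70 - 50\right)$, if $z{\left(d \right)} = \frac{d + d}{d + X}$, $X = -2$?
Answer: $-9596$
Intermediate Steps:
$z{\left(d \right)} = \frac{2 d}{-2 + d}$ ($z{\left(d \right)} = \frac{d + d}{d - 2} = \frac{2 d}{-2 + d}$)
$\left(-156\right) 121 + \left(z{\left(F{\left(-4,0 \right)} \right)} - 78\right) \left(-70 - 50\right) = \left(-156\right) 121 + \left(\frac{2 \left(3 - 4\right)}{-2 + \left(3 - 4\right)} - 78\right) \left(-70 - 50\right) = -18876 + \left(2 \left(-1\right) \frac{1}{-2 - 1} - 78\right) \left(-120\right) = -18876 + \left(2 \left(-1\right) \frac{1}{-3} - 78\right) \left(-120\right) = -18876 + \left(2 \left(-1\right) \left(- \frac{1}{3}\right) - 78\right) \left(-120\right) = -18876 + \left(\frac{2}{3} - 78\right) \left(-120\right) = -18876 - -9280 = -18876 + 9280 = -9596$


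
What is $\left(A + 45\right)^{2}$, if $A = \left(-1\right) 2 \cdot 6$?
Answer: $1089$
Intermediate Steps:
$A = -12$ ($A = \left(-2\right) 6 = -12$)
$\left(A + 45\right)^{2} = \left(-12 + 45\right)^{2} = 33^{2} = 1089$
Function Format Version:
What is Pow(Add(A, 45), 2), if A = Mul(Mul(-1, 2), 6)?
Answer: 1089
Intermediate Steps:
A = -12 (A = Mul(-2, 6) = -12)
Pow(Add(A, 45), 2) = Pow(Add(-12, 45), 2) = Pow(33, 2) = 1089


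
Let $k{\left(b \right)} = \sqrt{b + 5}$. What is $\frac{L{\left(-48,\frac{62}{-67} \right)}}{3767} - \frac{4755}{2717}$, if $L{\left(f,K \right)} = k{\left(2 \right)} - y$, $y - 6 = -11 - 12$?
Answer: $- \frac{17865896}{10234939} + \frac{\sqrt{7}}{3767} \approx -1.7449$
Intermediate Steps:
$k{\left(b \right)} = \sqrt{5 + b}$
$y = -17$ ($y = 6 - 23 = -17$)
$L{\left(f,K \right)} = 17 + \sqrt{7}$ ($L{\left(f,K \right)} = \sqrt{5 + 2} - -17 = \sqrt{7} + 17 = 17 + \sqrt{7}$)
$\frac{L{\left(-48,\frac{62}{-67} \right)}}{3767} - \frac{4755}{2717} = \frac{17 + \sqrt{7}}{3767} - \frac{4755}{2717} = \left(17 + \sqrt{7}\right) \frac{1}{3767} - \frac{4755}{2717} = \left(\frac{17}{3767} + \frac{\sqrt{7}}{3767}\right) - \frac{4755}{2717} = - \frac{17865896}{10234939} + \frac{\sqrt{7}}{3767}$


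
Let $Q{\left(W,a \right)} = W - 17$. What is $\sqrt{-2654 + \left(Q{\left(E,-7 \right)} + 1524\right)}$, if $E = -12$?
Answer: $i \sqrt{1159} \approx 34.044 i$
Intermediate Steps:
$Q{\left(W,a \right)} = -17 + W$
$\sqrt{-2654 + \left(Q{\left(E,-7 \right)} + 1524\right)} = \sqrt{-2654 + \left(\left(-17 - 12\right) + 1524\right)} = \sqrt{-2654 + \left(-29 + 1524\right)} = \sqrt{-2654 + 1495} = \sqrt{-1159} = i \sqrt{1159}$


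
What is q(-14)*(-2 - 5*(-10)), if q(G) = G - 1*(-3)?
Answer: -528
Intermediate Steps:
q(G) = 3 + G (q(G) = G + 3 = 3 + G)
q(-14)*(-2 - 5*(-10)) = (3 - 14)*(-2 - 5*(-10)) = -11*(-2 + 50) = -11*48 = -528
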